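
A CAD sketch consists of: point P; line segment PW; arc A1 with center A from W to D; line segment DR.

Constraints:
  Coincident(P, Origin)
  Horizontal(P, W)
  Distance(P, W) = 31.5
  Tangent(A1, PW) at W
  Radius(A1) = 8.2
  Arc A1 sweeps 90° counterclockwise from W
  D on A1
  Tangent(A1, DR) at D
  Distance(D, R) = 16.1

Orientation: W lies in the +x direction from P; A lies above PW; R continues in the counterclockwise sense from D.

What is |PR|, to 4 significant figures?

46.55

P is at the origin; P and W share the same y with |PW| = 31.5 and W on the +x side, so W = (31.50, 0.000). Since A1 is tangent to PW there, AW ⟂ PW, so A = W + (0, 8.2) = (31.50, 8.200). On A1, W sits at bearing -90° from A; a 90° counterclockwise sweep puts D at bearing 0°, so D = A + 8.2·(cos 0°, sin 0°) = (39.70, 8.200). Tangency of A1 to DR means the radius AD is perpendicular to DR, so DR runs along (−sin 0°, cos 0°); with |DR| = 16.1, R = (39.70, 24.30). Then |PR| = |R − P| = 46.55.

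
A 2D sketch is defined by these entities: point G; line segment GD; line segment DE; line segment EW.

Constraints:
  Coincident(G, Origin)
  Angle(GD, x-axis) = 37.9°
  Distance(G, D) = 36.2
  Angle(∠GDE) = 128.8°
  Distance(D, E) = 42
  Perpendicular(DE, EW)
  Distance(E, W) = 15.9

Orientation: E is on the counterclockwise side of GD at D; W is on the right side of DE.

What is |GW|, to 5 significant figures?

78.293

G is at the origin; GD runs at 37.9° with length 36.2, so D = 36.2·(cos 37.9°, sin 37.9°) = (28.565, 22.237). ∠GDE = 128.8°, so DE runs at 37.9° + (180° − 128.8°) = 89.100° from the x-axis; with |DE| = 42.0, E = D + 42.0·(cos 89.100°, sin 89.100°) = (29.225, 64.232). DE is perpendicular to EW; with |EW| = 15.9 on the right of DE, W = E + 15.9·(0.99988, -0.015707) = (45.123, 63.982). Then |GW| = |W − G| = 78.293.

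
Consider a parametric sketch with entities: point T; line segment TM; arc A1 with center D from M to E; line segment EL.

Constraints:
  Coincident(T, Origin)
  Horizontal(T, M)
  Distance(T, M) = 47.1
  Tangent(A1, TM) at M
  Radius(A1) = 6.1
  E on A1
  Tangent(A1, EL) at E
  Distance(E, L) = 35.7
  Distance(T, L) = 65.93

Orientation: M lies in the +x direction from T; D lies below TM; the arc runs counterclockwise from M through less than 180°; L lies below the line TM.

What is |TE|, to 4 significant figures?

41.94

Checks: |DE| = 6.100 ✓; ∠(DE, EL) = 90.00° ✓; |EL| = 35.70 ✓; |TL| = 65.93 ✓.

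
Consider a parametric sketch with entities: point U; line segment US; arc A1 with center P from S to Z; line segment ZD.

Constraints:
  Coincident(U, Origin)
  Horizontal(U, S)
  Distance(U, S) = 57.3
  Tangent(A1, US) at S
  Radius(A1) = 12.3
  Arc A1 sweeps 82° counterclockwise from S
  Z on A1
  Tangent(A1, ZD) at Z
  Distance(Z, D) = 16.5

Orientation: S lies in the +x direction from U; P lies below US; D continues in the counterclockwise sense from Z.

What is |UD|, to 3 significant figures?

50.6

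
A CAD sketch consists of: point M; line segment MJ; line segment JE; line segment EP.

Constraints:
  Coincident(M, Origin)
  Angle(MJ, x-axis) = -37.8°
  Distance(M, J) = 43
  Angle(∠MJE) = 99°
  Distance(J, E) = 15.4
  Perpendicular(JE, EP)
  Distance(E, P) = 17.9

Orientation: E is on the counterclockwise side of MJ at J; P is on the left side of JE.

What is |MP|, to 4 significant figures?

33.07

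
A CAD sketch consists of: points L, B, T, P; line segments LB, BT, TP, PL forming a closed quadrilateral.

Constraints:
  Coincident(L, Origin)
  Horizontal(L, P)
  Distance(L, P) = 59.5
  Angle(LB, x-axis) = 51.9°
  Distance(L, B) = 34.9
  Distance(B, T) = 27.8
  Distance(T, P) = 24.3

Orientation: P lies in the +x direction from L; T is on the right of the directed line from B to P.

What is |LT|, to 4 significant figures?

35.60

Checks: |BT| = 27.80 ✓; |TP| = 24.30 ✓.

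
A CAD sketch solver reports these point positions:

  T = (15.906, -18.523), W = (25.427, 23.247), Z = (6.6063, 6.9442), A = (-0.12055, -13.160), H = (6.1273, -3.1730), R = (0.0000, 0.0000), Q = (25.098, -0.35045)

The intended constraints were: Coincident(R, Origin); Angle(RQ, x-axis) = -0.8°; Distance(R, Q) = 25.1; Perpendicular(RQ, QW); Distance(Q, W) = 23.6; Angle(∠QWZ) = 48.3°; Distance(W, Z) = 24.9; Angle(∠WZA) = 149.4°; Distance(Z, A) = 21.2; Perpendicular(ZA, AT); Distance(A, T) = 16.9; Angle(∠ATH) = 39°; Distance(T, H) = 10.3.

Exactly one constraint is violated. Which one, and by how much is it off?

Distance(T, H) = 10.3 — off by 7.90.

R = (0.00, 0.00) ✓; RQ at -0.8000° ✓; |RQ| = 25.10 ✓; ∠(RQ, QW) = 90.00° ✓; |QW| = 23.60 ✓; ∠QWZ = 48.30° ✓; |WZ| = 24.90 ✓; ∠WZA = 149.4° ✓; |ZA| = 21.20 ✓; ∠(ZA, AT) = 90.00° ✓; |AT| = 16.90 ✓; ∠ATH = 39.00° ✓; |TH| = 18.20 ✗.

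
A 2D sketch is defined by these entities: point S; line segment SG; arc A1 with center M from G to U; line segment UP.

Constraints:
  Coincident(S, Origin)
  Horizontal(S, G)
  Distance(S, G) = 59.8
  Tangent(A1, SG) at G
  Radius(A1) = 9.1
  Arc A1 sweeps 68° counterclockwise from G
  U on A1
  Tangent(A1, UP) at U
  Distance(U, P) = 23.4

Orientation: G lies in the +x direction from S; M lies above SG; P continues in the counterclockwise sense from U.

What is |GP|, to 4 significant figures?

32.34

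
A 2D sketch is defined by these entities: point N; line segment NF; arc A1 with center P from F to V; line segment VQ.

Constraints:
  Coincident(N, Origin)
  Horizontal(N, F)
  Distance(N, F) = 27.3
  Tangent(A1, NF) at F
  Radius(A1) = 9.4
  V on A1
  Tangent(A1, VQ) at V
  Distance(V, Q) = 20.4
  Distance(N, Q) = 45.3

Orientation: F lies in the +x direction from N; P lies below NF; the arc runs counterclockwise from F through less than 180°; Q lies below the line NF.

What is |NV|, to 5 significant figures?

25.208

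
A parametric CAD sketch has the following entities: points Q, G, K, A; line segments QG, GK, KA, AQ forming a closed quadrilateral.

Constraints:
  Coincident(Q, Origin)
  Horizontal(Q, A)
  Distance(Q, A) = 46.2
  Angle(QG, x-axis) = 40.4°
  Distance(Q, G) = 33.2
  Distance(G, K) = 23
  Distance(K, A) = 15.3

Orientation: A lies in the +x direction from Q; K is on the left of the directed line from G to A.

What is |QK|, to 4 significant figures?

49.81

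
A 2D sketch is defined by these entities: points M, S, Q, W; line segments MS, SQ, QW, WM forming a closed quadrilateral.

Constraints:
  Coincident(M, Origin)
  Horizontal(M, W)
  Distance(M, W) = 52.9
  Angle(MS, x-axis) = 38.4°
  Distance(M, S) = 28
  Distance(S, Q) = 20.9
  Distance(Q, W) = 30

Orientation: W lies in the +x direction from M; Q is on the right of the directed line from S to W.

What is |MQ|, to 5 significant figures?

23.362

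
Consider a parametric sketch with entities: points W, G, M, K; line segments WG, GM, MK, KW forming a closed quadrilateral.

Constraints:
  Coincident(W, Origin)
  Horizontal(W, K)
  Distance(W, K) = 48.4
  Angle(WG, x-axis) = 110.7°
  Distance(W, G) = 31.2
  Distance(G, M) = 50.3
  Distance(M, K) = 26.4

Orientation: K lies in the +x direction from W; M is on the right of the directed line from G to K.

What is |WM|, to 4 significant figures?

24.40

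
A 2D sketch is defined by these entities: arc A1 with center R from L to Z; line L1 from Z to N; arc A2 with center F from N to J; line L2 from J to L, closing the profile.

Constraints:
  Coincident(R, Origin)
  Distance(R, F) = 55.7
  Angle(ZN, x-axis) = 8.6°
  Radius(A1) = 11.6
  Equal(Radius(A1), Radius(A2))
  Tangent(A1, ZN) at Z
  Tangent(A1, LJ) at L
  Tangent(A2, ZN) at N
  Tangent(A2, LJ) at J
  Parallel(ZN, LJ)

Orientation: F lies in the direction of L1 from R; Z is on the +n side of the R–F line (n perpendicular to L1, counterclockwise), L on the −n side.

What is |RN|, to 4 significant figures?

56.90

Tangency of A1 to both parallel lines with radius 11.6 puts Z and L at R ± 11.6·n: Z = (-1.735, 11.47), L = (1.735, -11.47). Equal radii place N and J the same way about F: N = F + 11.6·n = (53.34, 19.80), J = F − 11.6·n = (56.81, -3.140). Then |RN| = |N − R| = 56.90.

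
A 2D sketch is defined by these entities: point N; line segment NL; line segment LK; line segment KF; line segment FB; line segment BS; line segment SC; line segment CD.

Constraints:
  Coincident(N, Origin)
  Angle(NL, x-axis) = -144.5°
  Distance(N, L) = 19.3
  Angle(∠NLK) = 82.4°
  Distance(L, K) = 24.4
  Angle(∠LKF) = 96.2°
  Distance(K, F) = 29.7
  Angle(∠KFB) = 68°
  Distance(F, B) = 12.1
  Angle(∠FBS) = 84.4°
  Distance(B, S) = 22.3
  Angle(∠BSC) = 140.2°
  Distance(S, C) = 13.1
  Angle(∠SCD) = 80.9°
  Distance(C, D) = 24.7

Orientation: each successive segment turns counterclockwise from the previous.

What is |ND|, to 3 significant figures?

41.5

N is at the origin; NL runs at -144.5° with length 19.3, so L = (-15.7, -11.2). ∠NLK = 82.4° gives LK at -46.9° from the x-axis; with |LK| = 24.4, K = (0.959, -29.0). ∠LKF = 96.2° gives KF at 36.9° from the x-axis; with |KF| = 29.7, F = (24.7, -11.2). ∠KFB = 68.0° gives FB at 149° from the x-axis; with |FB| = 12.1, B = (14.3, -4.94). ∠FBS = 84.4° gives BS at -116° from the x-axis; with |BS| = 22.3, S = (4.75, -25.1). ∠BSC = 140.2° gives SC at -75.7° from the x-axis; with |SC| = 13.1, C = (7.98, -37.8). ∠SCD = 80.9° gives CD at 23.4° from the x-axis; with |CD| = 24.7, D = (30.7, -28.0). Then |ND| = |D − N| = 41.5.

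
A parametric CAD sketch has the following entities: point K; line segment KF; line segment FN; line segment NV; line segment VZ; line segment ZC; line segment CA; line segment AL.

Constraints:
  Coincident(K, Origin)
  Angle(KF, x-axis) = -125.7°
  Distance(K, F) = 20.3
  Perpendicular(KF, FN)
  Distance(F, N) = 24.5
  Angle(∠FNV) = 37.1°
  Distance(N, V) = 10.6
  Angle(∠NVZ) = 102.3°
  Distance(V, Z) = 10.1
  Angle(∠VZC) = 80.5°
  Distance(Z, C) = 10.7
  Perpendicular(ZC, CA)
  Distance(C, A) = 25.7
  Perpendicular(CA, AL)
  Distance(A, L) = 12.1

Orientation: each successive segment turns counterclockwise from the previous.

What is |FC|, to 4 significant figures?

18.02

∠NVZ = 102.3° gives VZ at -175.1° from the x-axis; with |VZ| = 10.1, Z = (-5.147, -21.52). ∠VZC = 80.5° gives ZC at -75.60° from the x-axis; with |ZC| = 10.7, C = (-2.486, -31.88). Then |FC| = |C − F| = 18.02.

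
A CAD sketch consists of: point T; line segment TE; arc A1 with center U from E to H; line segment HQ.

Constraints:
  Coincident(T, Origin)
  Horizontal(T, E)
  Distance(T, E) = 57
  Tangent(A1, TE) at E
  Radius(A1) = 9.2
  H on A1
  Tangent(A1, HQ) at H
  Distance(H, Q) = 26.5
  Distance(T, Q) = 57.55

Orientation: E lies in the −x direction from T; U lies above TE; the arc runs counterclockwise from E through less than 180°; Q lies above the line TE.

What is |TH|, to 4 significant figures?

48.57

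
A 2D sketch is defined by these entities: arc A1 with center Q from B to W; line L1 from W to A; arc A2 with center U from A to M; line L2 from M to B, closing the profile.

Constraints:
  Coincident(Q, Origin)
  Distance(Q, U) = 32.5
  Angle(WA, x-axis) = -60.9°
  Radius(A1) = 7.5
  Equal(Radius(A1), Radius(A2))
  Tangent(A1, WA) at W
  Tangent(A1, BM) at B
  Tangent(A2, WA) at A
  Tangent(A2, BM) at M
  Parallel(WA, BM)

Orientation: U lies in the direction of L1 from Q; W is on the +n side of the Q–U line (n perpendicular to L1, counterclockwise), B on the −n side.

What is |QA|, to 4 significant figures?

33.35

The slot axis is L1's direction at -60.9°, so u = (cos -60.9°, sin -60.9°) = (0.4863, -0.8738) and n = (−sin -60.9°, cos -60.9°) = (0.8738, 0.4863). Q is at the origin and U lies 32.5 along u from Q, so U = 32.5·u = (15.81, -28.40). Tangency of A1 to both parallel lines with radius 7.5 puts W and B at Q ± 7.5·n: W = (6.553, 3.648), B = (-6.553, -3.648). Equal radii place A and M the same way about U: A = U + 7.5·n = (22.36, -24.75), M = U − 7.5·n = (9.253, -32.05). Then |QA| = |A − Q| = 33.35.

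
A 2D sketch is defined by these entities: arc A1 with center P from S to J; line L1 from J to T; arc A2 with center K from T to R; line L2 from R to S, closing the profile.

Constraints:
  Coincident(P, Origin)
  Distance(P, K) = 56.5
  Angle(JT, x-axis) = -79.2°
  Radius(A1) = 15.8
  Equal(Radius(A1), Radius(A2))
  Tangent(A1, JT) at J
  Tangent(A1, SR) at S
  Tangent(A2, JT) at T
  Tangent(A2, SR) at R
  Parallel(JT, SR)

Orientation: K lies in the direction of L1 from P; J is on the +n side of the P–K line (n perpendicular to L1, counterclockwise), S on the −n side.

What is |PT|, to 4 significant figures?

58.67

The slot axis is L1's direction at -79.2°, so u = (cos -79.2°, sin -79.2°) = (0.1874, -0.9823) and n = (−sin -79.2°, cos -79.2°) = (0.9823, 0.1874). P is at the origin and K lies 56.5 along u from P, so K = 56.5·u = (10.59, -55.50). Tangency of A1 to both parallel lines with radius 15.8 puts J and S at P ± 15.8·n: J = (15.52, 2.961), S = (-15.52, -2.961). Equal radii place T and R the same way about K: T = K + 15.8·n = (26.11, -52.54), R = K − 15.8·n = (-4.933, -58.46). Then |PT| = |T − P| = 58.67.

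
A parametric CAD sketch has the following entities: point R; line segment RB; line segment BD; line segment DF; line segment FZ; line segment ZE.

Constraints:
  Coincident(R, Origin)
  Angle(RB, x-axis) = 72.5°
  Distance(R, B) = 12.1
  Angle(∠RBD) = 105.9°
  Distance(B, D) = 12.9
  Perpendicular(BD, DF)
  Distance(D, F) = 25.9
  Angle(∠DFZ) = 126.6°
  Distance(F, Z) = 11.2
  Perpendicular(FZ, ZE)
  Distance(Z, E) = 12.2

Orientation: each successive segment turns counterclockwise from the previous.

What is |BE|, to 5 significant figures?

23.031

R is at the origin; RB runs at 72.5° with length 12.1, so B = (3.6385, 11.540). ∠RBD = 105.9° gives BD at 146.60° from the x-axis; with |BD| = 12.9, D = (-7.1310, 18.641). The perpendicularity gives DF at right angles to BD, so DF runs at -123.40°; with |DF| = 25.9, F = (-21.388, -2.9814). ∠DFZ = 126.6° gives FZ at -70.000° from the x-axis; with |FZ| = 11.2, Z = (-17.558, -13.506). FZ is perpendicular to ZE, so ZE runs at 20.000°; with |ZE| = 12.2, E = (-6.0936, -9.3333). Then |BE| = |E − B| = 23.031.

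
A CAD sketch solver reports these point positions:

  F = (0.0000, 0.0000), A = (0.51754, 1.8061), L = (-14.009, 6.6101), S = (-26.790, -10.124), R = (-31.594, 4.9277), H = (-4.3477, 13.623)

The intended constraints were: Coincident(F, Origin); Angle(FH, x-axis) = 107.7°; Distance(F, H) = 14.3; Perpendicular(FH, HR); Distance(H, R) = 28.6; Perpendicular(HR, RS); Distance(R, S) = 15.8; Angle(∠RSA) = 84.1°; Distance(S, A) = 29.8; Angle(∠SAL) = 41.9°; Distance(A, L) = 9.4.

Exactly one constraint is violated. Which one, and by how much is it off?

Distance(A, L) = 9.4 — off by 5.90.

F = (0.00, 0.00) ✓; FH at 107.7° ✓; |FH| = 14.30 ✓; ∠(FH, HR) = 90.00° ✓; |HR| = 28.60 ✓; ∠(HR, RS) = 90.00° ✓; |RS| = 15.80 ✓; ∠RSA = 84.10° ✓; |SA| = 29.80 ✓; ∠SAL = 41.90° ✓; |AL| = 15.30 ✗.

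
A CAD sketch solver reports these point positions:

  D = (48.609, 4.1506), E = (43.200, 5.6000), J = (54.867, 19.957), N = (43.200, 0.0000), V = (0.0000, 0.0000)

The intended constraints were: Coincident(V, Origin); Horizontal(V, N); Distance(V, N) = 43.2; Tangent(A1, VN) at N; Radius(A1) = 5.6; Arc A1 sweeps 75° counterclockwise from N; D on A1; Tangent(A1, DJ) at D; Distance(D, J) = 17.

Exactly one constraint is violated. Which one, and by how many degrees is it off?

Tangent(A1, DJ) at D — off by 6.60°.

V = (0.00, 0.00) ✓; V.y = 0.00, N.y = 0.00 ✓; |VN| = 43.20 ✓; ∠(EN, NV) = 90.00° ✓; |EN| = 5.600 ✓; bearing(E→D) − bearing(E→N) = 75.00° ✓; |ED| = 5.600 ✓; ∠(ED, DJ) = 96.60° ✗; |DJ| = 17.00 ✓.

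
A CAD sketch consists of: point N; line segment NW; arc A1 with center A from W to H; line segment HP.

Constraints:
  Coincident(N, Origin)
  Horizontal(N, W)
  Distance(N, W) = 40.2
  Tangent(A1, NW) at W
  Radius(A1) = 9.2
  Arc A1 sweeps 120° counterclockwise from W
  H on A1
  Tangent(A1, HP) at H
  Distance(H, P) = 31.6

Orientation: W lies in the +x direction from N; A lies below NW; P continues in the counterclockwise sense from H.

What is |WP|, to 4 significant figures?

41.90

On A1, W sits at bearing 90° from A; a 120° counterclockwise sweep puts H at bearing 210°, so H = A + 9.2·(cos 210°, sin 210°) = (32.23, -13.80). Since A1 is tangent to HP there, AH ⟂ HP, so HP runs along (−sin 210°, cos 210°); with |HP| = 31.6, P = (48.03, -41.17). Then |WP| = |P − W| = 41.90.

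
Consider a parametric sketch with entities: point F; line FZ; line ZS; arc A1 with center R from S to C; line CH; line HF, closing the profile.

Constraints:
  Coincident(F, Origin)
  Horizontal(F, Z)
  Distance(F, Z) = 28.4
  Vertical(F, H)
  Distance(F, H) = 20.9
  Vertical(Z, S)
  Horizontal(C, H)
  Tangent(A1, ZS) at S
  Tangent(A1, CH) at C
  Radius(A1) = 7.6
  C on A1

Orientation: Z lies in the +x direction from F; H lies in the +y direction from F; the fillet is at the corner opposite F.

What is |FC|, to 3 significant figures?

29.5

The virtual corner opposite F is at (28.4, 20.9). The tangent condition forces RS to be normal to ZS and tangency of A1 to CH means the radius RC is perpendicular to CH, with radius 7.6, so the center R sits 7.6 in from both sides at R = (20.8, 13.3). That places the tangent points at S = (28.4, 13.3) on ZS and C = (20.8, 20.9) on CH. Then |FC| = |C − F| = 29.5.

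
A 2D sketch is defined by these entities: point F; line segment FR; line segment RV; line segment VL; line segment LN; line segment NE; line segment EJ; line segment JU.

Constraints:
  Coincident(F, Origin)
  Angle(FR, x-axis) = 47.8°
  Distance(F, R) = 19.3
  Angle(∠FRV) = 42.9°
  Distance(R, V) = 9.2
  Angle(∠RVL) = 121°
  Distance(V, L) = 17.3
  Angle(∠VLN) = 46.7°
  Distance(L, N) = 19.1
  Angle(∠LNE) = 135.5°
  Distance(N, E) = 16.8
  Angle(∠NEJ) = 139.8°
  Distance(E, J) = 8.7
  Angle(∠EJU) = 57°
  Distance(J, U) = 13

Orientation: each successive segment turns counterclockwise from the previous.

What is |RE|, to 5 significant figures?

10.293

∠VLN = 46.7° gives LN at 17.200° from the x-axis; with |LN| = 19.1, N = (14.433, 3.6238). ∠LNE = 135.5° gives NE at 61.700° from the x-axis; with |NE| = 16.8, E = (22.397, 18.416). Then |RE| = |E − R| = 10.293.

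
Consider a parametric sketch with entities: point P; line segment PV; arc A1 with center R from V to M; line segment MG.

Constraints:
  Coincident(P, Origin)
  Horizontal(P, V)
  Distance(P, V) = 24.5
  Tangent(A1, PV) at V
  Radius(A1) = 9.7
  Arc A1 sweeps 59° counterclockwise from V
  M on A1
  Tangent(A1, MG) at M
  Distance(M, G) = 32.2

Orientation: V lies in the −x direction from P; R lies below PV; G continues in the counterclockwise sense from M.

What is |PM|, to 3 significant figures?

33.1

P is at the origin; P and V share the same y with |PV| = 24.5 and V on the −x side, so V = (-24.5, 0.00). Tangency of A1 to PV means the radius RV is perpendicular to PV, so R = V + (0, -9.7) = (-24.5, -9.70). On A1, V sits at bearing 90° from R; a 59° counterclockwise sweep puts M at bearing 149°, so M = R + 9.7·(cos 149°, sin 149°) = (-32.8, -4.70). Then |PM| = |M − P| = 33.1.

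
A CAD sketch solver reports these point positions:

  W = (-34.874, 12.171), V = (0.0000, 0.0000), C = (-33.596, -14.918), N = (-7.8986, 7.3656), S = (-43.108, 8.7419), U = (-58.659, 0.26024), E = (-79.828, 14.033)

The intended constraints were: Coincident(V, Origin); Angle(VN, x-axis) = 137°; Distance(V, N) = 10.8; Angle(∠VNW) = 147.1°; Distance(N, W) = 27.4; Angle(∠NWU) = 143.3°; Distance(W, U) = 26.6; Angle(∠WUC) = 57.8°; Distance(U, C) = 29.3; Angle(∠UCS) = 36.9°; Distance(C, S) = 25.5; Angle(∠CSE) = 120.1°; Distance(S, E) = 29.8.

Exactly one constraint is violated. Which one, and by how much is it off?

Distance(S, E) = 29.8 — off by 7.30.

V = (0.00, 0.00) ✓; VN at 137.0° ✓; |VN| = 10.80 ✓; ∠VNW = 147.1° ✓; |NW| = 27.40 ✓; ∠NWU = 143.3° ✓; |WU| = 26.60 ✓; ∠WUC = 57.80° ✓; |UC| = 29.30 ✓; ∠UCS = 36.90° ✓; |CS| = 25.50 ✓; ∠CSE = 120.1° ✓; |SE| = 37.10 ✗.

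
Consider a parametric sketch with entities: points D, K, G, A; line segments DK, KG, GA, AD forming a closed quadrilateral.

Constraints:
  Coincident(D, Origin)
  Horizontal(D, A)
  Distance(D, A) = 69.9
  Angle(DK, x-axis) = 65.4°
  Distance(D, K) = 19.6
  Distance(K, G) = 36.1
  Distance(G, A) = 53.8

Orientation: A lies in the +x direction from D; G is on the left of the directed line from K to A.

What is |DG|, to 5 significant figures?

54.528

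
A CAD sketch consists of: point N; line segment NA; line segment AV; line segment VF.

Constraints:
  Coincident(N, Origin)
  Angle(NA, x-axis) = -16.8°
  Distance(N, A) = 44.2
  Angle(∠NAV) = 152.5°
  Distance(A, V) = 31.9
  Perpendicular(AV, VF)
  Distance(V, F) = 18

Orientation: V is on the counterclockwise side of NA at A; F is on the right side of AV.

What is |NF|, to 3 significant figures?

80.8

N is at the origin; NA runs at -16.8° with length 44.2, so A = 44.2·(cos -16.8°, sin -16.8°) = (42.3, -12.8). ∠NAV = 152.5°, so AV runs at -16.8° + (180° − 152.5°) = 10.7° from the x-axis; with |AV| = 31.9, V = A + 31.9·(cos 10.7°, sin 10.7°) = (73.7, -6.85). AV ⟂ VF; with |VF| = 18.0 on the right of AV, F = V + 18.0·(0.186, -0.983) = (77.0, -24.5). Then |NF| = |F − N| = 80.8.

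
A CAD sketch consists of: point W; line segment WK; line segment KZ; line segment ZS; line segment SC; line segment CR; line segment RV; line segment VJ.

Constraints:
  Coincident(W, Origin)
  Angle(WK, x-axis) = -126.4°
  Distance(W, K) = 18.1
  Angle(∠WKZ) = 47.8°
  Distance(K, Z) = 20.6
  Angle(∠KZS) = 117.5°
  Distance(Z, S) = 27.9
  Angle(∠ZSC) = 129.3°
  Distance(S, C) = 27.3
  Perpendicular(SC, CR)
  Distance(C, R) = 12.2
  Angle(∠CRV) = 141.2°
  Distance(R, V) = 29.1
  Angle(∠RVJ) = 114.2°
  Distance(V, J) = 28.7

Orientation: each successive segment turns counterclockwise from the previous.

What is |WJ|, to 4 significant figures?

17.07

∠CRV = 141.2° gives RV at -112.2° from the x-axis; with |RV| = 29.1, V = (-14.83, 4.456). ∠RVJ = 114.2° gives VJ at -46.40° from the x-axis; with |VJ| = 28.7, J = (4.961, -16.33). Then |WJ| = |J − W| = 17.07.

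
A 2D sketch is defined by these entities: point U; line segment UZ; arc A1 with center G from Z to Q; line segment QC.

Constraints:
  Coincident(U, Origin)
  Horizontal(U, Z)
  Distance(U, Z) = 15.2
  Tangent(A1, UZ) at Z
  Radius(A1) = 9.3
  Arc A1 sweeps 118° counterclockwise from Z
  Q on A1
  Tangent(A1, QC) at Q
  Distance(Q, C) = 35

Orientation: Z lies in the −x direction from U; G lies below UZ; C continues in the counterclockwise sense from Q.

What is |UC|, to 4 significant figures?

45.11

U is at the origin; UZ is horizontal with |UZ| = 15.2 and Z on the −x side, so Z = (-15.20, 0.000). Since A1 is tangent to UZ there, GZ ⟂ UZ, so G = Z + (0, -9.3) = (-15.20, -9.300). On A1, Z sits at bearing 90° from G; a 118° counterclockwise sweep puts Q at bearing 208°, so Q = G + 9.3·(cos 208°, sin 208°) = (-23.41, -13.67). A1 meets QC tangentially, so GQ is at right angles to QC, so QC runs along (−sin 208°, cos 208°); with |QC| = 35.0, C = (-6.980, -44.57). Then |UC| = |C − U| = 45.11.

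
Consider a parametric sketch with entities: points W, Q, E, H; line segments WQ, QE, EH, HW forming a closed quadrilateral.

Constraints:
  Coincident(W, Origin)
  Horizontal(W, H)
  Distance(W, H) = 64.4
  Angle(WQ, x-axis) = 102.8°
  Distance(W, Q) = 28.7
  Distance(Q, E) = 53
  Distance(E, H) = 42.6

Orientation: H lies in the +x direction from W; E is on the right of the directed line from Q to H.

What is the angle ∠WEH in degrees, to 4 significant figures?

127.8°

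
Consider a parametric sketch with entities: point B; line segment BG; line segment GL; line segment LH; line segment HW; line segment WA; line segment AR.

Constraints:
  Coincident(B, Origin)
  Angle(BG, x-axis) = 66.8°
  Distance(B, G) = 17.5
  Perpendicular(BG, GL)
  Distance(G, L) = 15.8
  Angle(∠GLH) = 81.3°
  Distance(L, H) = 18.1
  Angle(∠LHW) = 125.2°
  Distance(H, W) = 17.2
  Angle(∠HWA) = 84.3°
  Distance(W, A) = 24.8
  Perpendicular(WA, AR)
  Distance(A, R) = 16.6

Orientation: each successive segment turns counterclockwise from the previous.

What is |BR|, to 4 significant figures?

21.46

∠HWA = 84.3° gives WA at 46.00° from the x-axis; with |WA| = 24.8, A = (16.19, 9.507). The perpendicularity gives AR at right angles to WA, so AR runs at 136.0°; with |AR| = 16.6, R = (4.251, 21.04). Then |BR| = |R − B| = 21.46.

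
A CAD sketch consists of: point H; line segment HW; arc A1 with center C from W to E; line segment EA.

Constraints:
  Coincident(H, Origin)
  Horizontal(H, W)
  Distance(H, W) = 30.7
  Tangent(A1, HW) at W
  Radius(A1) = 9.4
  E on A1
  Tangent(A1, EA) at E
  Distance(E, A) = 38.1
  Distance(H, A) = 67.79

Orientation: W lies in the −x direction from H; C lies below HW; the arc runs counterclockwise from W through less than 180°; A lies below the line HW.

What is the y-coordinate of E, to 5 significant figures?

-5.7907

Checks: ∠(CW, WH) = 90.00° ✓; |CW| = 9.400 ✓; |CE| = 9.400 ✓; ∠(CE, EA) = 90.00° ✓; |EA| = 38.10 ✓; |HA| = 67.79 ✓.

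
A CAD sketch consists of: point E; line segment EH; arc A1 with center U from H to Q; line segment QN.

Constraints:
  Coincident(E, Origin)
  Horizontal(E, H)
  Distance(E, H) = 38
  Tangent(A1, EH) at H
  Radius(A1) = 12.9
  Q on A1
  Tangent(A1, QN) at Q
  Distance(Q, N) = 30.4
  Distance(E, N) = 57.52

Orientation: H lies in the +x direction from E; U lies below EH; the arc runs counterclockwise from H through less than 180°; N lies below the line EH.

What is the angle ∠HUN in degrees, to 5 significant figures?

174.50°

Checks: |UQ| = 12.90 ✓; ∠(UQ, QN) = 90.00° ✓; |QN| = 30.40 ✓; |EN| = 57.52 ✓.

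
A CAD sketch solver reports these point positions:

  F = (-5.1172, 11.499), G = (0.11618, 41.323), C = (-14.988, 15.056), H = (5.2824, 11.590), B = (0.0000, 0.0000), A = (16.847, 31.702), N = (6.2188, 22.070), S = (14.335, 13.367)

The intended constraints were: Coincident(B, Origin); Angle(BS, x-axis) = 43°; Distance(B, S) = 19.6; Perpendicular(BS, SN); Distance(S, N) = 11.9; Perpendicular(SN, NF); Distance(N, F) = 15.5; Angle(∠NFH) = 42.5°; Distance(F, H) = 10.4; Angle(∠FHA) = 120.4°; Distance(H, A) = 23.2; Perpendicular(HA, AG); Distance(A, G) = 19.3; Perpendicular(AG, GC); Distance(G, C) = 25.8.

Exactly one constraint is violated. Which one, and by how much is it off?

Distance(G, C) = 25.8 — off by 4.50.

B = (0.00, 0.00) ✓; BS at 43.00° ✓; |BS| = 19.60 ✓; ∠(BS, SN) = 90.00° ✓; |SN| = 11.90 ✓; ∠(SN, NF) = 90.00° ✓; |NF| = 15.50 ✓; ∠NFH = 42.50° ✓; |FH| = 10.40 ✓; ∠FHA = 120.4° ✓; |HA| = 23.20 ✓; ∠(HA, AG) = 90.00° ✓; |AG| = 19.30 ✓; ∠(AG, GC) = 90.00° ✓; |GC| = 30.30 ✗.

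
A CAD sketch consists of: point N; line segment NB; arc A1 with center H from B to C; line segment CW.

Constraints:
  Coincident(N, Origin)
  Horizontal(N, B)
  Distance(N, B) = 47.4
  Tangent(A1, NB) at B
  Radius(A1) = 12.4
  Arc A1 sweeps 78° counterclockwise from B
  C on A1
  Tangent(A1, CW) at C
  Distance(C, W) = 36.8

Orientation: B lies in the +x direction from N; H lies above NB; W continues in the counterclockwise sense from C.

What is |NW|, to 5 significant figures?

81.317

N is at the origin; NB is horizontal with |NB| = 47.4 and B on the +x side, so B = (47.400, 0.0000). A1 meets NB tangentially, so HB is at right angles to NB, so H = B + (0, 12.4) = (47.400, 12.400). On A1, B sits at bearing -90° from H; a 78° counterclockwise sweep puts C at bearing -12°, so C = H + 12.4·(cos -12°, sin -12°) = (59.529, 9.8219). The tangent condition forces HC to be normal to CW, so CW runs along (−sin -12°, cos -12°); with |CW| = 36.8, W = (67.180, 45.818). Then |NW| = |W − N| = 81.317.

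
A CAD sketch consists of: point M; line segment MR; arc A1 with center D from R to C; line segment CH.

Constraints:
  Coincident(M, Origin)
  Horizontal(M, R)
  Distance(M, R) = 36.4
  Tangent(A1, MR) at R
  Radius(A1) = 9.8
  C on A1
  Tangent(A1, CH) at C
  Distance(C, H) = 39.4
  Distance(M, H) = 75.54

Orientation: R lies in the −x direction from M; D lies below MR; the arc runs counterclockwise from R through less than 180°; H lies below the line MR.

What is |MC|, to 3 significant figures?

45.1

Checks: M = (0.00, 0.00) ✓; M.y = 0.00, R.y = 0.00 ✓; |DC| = 9.800 ✓; ∠(DC, CH) = 90.00° ✓; |CH| = 39.40 ✓; |MH| = 75.54 ✓.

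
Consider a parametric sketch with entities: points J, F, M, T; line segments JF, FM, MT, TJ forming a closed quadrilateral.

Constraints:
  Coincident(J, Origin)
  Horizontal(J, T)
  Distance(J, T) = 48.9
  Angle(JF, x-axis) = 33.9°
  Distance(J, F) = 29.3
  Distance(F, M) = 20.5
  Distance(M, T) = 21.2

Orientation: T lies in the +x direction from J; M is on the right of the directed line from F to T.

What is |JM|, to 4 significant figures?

28.30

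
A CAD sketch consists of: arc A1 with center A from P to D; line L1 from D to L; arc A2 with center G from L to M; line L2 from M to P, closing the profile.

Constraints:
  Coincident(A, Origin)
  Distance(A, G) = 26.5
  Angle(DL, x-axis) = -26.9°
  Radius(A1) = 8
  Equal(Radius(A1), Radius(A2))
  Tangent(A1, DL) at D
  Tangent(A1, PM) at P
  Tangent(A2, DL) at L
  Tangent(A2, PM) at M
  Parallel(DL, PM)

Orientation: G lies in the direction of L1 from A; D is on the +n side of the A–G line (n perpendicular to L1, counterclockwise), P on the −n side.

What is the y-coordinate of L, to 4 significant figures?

-4.855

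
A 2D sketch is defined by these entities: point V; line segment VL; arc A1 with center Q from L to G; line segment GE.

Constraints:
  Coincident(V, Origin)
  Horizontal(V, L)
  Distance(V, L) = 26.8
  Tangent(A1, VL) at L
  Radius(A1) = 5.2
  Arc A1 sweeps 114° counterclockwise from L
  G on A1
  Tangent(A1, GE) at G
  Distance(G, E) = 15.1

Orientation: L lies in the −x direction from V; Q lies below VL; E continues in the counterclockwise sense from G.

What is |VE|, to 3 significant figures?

33.0

V is at the origin; V and L share the same y with |VL| = 26.8 and L on the −x side, so L = (-26.8, 0.00). A1 meets VL tangentially, so QL is at right angles to VL, so Q = L + (0, -5.2) = (-26.8, -5.20). On A1, L sits at bearing 90° from Q; a 114° counterclockwise sweep puts G at bearing 204°, so G = Q + 5.2·(cos 204°, sin 204°) = (-31.6, -7.32). Since A1 is tangent to GE there, QG ⟂ GE, so GE runs along (−sin 204°, cos 204°); with |GE| = 15.1, E = (-25.4, -21.1). Then |VE| = |E − V| = 33.0.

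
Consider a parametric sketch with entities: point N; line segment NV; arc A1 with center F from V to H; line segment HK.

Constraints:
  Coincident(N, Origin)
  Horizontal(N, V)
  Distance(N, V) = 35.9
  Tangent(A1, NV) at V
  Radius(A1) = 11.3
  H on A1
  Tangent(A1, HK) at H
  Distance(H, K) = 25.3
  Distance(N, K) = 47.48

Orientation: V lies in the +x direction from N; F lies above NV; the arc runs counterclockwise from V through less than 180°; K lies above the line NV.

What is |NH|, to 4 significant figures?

48.29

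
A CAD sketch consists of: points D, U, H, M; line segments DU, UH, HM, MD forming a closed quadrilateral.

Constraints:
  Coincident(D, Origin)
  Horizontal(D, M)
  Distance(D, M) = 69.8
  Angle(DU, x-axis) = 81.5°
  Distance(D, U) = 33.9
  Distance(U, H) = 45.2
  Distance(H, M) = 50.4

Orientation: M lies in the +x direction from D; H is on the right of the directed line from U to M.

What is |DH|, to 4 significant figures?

22.15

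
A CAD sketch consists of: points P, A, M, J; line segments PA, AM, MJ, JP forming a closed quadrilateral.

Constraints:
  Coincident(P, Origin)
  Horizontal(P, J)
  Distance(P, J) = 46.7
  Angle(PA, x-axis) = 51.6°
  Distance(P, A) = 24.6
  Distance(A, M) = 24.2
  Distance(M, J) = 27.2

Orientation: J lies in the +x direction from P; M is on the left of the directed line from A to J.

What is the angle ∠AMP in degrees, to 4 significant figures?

17.95°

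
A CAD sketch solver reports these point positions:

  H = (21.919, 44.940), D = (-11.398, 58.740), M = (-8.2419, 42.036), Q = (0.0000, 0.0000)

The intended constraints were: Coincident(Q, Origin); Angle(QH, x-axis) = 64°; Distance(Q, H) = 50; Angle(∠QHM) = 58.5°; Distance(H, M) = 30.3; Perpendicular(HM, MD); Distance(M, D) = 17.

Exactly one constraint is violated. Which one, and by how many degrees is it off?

Perpendicular(HM, MD) — off by 5.20°.

Q = (0.00, 0.00) ✓; QH at 64.00° ✓; |QH| = 50.00 ✓; ∠QHM = 58.50° ✓; |HM| = 30.30 ✓; ∠(HM, MD) = 84.80° ✗; |MD| = 17.00 ✓.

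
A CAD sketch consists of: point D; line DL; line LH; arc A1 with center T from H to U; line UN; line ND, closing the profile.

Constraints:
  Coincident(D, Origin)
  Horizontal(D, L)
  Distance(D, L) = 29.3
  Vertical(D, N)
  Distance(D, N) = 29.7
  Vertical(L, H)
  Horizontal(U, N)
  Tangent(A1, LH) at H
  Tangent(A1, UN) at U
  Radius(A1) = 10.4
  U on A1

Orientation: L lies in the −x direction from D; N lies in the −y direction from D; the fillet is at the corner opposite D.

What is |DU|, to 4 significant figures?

35.20

D is at the origin; D and L share the same y with |DL| = 29.3 and L on the −x side, so L = (-29.30, 0.000). D and N share the same x with |DN| = 29.7 and N on the −y side, so N = (0.000, -29.70). The virtual corner opposite D is at (-29.30, -29.70). The tangent condition forces TH to be normal to LH and since A1 is tangent to UN there, TU ⟂ UN, with radius 10.4, so the center T sits 10.4 in from both sides at T = (-18.90, -19.30). That places the tangent points at H = (-29.30, -19.30) on LH and U = (-18.90, -29.70) on UN. Then |DU| = |U − D| = 35.20.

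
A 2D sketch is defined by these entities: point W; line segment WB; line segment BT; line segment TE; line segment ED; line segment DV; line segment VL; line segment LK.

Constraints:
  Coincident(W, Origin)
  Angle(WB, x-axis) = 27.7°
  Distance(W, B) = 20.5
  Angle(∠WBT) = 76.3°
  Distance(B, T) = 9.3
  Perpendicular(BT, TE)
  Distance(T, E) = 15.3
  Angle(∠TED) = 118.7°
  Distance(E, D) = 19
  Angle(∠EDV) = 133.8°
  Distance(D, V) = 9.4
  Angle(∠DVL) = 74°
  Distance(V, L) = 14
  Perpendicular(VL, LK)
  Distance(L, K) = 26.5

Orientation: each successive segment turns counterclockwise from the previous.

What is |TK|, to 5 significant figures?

24.905

∠DVL = 74.0° gives VL at 74.900° from the x-axis; with |VL| = 14.0, L = (16.397, -3.4867). The perpendicularity gives LK at right angles to VL, so LK runs at 164.90°; with |LK| = 26.5, K = (-9.1883, 3.4166). Then |TK| = |K − T| = 24.905.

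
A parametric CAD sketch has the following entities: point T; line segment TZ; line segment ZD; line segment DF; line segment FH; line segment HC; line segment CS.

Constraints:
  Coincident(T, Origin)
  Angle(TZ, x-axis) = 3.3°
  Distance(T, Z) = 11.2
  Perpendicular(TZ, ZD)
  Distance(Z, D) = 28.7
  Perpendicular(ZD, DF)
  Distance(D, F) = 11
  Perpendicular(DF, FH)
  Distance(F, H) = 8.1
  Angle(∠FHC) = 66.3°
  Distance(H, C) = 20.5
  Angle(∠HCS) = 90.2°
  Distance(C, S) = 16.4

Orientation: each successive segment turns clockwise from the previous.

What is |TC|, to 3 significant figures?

34.5

T is at the origin; TZ runs at 3.3° with length 11.2, so Z = (11.2, 0.645). The perpendicularity gives ZD at right angles to TZ, so ZD runs at -86.7°; with |ZD| = 28.7, D = (12.8, -28.0). ZD ⟂ DF, so DF runs at -177°; with |DF| = 11.0, F = (1.85, -28.6). DF ⟂ FH, so FH runs at 93.3°; with |FH| = 8.1, H = (1.39, -20.6). ∠FHC = 66.3° gives HC at -20.4° from the x-axis; with |HC| = 20.5, C = (20.6, -27.7). Then |TC| = |C − T| = 34.5.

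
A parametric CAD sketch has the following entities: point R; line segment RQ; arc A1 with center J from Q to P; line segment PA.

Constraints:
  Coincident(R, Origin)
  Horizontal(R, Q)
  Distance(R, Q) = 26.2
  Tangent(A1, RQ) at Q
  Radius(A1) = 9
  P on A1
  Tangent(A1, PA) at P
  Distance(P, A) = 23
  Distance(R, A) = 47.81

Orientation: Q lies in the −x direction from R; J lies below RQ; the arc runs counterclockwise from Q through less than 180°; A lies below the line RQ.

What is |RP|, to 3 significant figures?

36.3

R is at the origin; R and Q share the same y with |RQ| = 26.2 and Q on the −x side, so Q = (-26.2, 0.00). A1 meets RQ tangentially, so JQ is at right angles to RQ, so J = Q + (0, -9) = (-26.2, -9.00). Since JP ⟂ PA (tangency), |JA| = √(9.0² + 23.0²) = 24.7 regardless of where P sits on A1. So A lies on both circle(R, 47.81) and circle(J, 24.7); the below-RQ intersection is A = (-35.7, -31.8). P is the foot of the tangent from A: P = (-35.2, -8.80).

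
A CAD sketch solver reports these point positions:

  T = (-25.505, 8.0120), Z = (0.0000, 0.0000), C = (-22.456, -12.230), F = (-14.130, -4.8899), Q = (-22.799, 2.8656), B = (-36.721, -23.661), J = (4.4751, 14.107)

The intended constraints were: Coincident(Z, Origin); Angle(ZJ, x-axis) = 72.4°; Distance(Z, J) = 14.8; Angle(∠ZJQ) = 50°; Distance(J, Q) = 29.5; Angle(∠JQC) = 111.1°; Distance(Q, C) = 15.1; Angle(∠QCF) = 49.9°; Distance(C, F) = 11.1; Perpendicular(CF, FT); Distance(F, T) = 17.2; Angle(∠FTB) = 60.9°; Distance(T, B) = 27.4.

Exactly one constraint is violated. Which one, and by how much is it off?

Distance(T, B) = 27.4 — off by 6.20.

Z = (0.00, 0.00) ✓; ZJ at 72.40° ✓; |ZJ| = 14.80 ✓; ∠ZJQ = 50.00° ✓; |JQ| = 29.50 ✓; ∠JQC = 111.1° ✓; |QC| = 15.10 ✓; ∠QCF = 49.90° ✓; |CF| = 11.10 ✓; ∠(CF, FT) = 90.00° ✓; |FT| = 17.20 ✓; ∠FTB = 60.90° ✓; |TB| = 33.60 ✗.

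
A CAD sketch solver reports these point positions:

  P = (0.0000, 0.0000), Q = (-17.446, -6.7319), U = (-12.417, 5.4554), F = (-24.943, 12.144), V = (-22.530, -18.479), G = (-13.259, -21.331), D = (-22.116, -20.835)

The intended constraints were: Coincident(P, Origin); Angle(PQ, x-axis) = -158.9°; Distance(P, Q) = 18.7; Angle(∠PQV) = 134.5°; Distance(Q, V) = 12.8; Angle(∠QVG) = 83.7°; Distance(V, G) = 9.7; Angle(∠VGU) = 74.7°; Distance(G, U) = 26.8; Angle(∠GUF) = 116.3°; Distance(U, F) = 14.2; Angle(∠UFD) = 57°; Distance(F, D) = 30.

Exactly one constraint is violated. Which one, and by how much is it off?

Distance(F, D) = 30 — off by 3.10.

P = (0.00, 0.00) ✓; PQ at -158.9° ✓; |PQ| = 18.70 ✓; ∠PQV = 134.5° ✓; |QV| = 12.80 ✓; ∠QVG = 83.70° ✓; |VG| = 9.700 ✓; ∠VGU = 74.70° ✓; |GU| = 26.80 ✓; ∠GUF = 116.3° ✓; |UF| = 14.20 ✓; ∠UFD = 57.00° ✓; |FD| = 33.10 ✗.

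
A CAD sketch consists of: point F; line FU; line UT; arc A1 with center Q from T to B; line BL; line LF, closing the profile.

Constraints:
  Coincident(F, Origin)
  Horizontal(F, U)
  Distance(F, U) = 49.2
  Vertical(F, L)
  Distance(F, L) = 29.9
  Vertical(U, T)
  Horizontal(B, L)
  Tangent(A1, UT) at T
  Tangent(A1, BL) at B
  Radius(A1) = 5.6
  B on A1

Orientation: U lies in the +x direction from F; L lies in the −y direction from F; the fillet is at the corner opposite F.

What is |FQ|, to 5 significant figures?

49.914

F is at the origin; FU is horizontal with |FU| = 49.2 and U on the +x side, so U = (49.200, 0.0000). F and L share the same x with |FL| = 29.9 and L on the −y side, so L = (0.0000, -29.900). The virtual corner opposite F is at (49.200, -29.900). Since A1 is tangent to UT there, QT ⟂ UT and since A1 is tangent to BL there, QB ⟂ BL, with radius 5.6, so the center Q sits 5.6 in from both sides at Q = (43.600, -24.300). Then |FQ| = |Q − F| = 49.914.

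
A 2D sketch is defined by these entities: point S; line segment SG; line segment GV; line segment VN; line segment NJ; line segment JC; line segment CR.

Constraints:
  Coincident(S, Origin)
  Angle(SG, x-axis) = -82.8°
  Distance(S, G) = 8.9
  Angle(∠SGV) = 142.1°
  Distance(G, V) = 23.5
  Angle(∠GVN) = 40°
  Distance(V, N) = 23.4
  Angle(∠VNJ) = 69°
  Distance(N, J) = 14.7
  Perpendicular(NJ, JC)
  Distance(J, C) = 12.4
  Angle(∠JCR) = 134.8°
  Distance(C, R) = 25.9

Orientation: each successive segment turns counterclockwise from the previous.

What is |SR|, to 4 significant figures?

42.89

S is at the origin; SG runs at -82.8° with length 8.9, so G = (1.115, -8.830). ∠SGV = 142.1° gives GV at -44.90° from the x-axis; with |GV| = 23.5, V = (17.76, -25.42). ∠GVN = 40.0° gives VN at 95.10° from the x-axis; with |VN| = 23.4, N = (15.68, -2.110). ∠VNJ = 69.0° gives NJ at -153.9° from the x-axis; with |NJ| = 14.7, J = (2.480, -8.578). The perpendicularity gives JC at right angles to NJ, so JC runs at -63.90°; with |JC| = 12.4, C = (7.936, -19.71). ∠JCR = 134.8° gives CR at -18.70° from the x-axis; with |CR| = 25.9, R = (32.47, -28.02). Then |SR| = |R − S| = 42.89.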